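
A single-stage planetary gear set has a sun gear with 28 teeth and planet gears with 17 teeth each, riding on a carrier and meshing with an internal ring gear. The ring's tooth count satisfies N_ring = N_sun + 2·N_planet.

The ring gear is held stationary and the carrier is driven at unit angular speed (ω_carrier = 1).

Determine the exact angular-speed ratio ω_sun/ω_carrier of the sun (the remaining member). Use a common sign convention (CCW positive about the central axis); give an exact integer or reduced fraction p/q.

45/14

N_ring = 28 + 2·17 = 62
28(ω_s−ω_c) = −62(ω_r−ω_c),  ω_r=0, ω_c=1
ω_s = 1 − (62/28)(0−1) = 45/14
ω_s/ω_c = 45/14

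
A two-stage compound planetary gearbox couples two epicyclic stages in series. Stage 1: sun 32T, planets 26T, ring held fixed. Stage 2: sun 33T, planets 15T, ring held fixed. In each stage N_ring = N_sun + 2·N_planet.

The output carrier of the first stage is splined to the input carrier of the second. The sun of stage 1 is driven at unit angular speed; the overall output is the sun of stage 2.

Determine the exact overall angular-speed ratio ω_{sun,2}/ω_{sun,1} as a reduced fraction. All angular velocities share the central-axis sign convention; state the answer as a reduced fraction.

256/319

Stage 1: N_ring = 32 + 2·26 = 84
Stage 1: 32(ω_s−ω_c) = −84(ω_r−ω_c),  ω_r=0, ω_s=1
Stage 1: 32(1−ω_c) = −84(0−ω_c)  ⇒  116ω_c = 32  ⇒  ω_c = 8/29
  ⇒ ω_c¹/ω_s¹ = 8/29
Stage 2: N_ring = 33 + 2·15 = 63
Stage 2: 33(ω_s−ω_c) = −63(ω_r−ω_c),  ω_r=0, ω_c=1
Stage 2: ω_s = 1 − (63/33)(0−1) = 32/11
  ⇒ ω_s²/ω_c² = 32/11
Coupling ω_c² = ω_c¹ ⇒ overall = 8/29 × 32/11 = 256/319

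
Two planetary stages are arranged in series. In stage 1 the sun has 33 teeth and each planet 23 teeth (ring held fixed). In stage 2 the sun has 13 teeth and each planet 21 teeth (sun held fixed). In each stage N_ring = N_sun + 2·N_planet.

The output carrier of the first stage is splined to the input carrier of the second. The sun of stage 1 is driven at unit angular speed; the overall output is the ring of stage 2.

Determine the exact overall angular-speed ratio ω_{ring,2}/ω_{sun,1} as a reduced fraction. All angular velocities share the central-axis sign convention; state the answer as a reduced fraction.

51/140

Stage 1: N_ring = 33 + 2·23 = 79
Stage 1: 33(ω_s−ω_c) = −79(ω_r−ω_c),  ω_r=0, ω_s=1
Stage 1: 33(1−ω_c) = −79(0−ω_c)  ⇒  112ω_c = 33  ⇒  ω_c = 33/112
  ⇒ ω_c¹/ω_s¹ = 33/112
Stage 2: N_ring = 13 + 2·21 = 55
Stage 2: 13(ω_s−ω_c) = −55(ω_r−ω_c),  ω_s=0, ω_c=1
Stage 2: ω_r = 1 − (13/55)(0−1) = 68/55
  ⇒ ω_r²/ω_c² = 68/55
Coupling ω_c² = ω_c¹ ⇒ overall = 33/112 × 68/55 = 51/140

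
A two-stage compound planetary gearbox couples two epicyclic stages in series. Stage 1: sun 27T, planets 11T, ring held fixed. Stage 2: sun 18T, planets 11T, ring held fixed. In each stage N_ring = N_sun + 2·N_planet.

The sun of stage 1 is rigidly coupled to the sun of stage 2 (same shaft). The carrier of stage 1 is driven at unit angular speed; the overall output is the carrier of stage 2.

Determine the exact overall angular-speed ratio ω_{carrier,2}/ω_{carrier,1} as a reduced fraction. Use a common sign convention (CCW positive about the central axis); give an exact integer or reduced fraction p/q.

76/87

Stage 1: N_ring = 27 + 2·11 = 49
Stage 1: 27(ω_s−ω_c) = −49(ω_r−ω_c),  ω_r=0, ω_c=1
Stage 1: ω_s = 1 − (49/27)(0−1) = 76/27
  ⇒ ω_s¹/ω_c¹ = 76/27
Stage 2: N_ring = 18 + 2·11 = 40
Stage 2: 18(ω_s−ω_c) = −40(ω_r−ω_c),  ω_r=0, ω_s=1
Stage 2: 18(1−ω_c) = −40(0−ω_c)  ⇒  58ω_c = 18  ⇒  ω_c = 9/29
  ⇒ ω_c²/ω_s² = 9/29
Coupling ω_s² = ω_s¹ ⇒ overall = 76/27 × 9/29 = 76/87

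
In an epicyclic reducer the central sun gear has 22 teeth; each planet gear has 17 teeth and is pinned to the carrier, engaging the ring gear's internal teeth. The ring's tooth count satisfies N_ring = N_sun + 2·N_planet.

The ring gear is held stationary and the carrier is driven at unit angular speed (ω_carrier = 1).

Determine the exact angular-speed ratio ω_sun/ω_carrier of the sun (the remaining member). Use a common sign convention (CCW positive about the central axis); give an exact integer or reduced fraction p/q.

N_ring = 22 + 2·17 = 56
22(ω_s−ω_c) = −56(ω_r−ω_c),  ω_r=0, ω_c=1
ω_s = 1 − (56/22)(0−1) = 39/11
ω_s/ω_c = 39/11

39/11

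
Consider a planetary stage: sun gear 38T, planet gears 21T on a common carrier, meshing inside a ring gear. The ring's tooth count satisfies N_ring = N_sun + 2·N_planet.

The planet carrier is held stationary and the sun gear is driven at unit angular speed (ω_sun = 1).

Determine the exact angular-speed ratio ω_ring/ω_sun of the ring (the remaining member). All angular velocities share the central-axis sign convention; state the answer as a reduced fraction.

-19/40

N_ring = 38 + 2·21 = 80
38(ω_s−ω_c) = −80(ω_r−ω_c),  ω_c=0, ω_s=1
ω_r = 0 − (38/80)(1−0) = -19/40
ω_r/ω_s = -19/40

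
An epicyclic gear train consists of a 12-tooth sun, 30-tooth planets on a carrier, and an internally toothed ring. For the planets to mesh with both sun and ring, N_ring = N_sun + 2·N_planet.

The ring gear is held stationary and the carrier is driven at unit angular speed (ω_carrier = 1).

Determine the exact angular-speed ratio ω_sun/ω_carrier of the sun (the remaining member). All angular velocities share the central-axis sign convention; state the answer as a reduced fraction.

N_ring = 12 + 2·30 = 72
12(ω_s−ω_c) = −72(ω_r−ω_c),  ω_r=0, ω_c=1
ω_s = 1 − (72/12)(0−1) = 7
ω_s/ω_c = 7

7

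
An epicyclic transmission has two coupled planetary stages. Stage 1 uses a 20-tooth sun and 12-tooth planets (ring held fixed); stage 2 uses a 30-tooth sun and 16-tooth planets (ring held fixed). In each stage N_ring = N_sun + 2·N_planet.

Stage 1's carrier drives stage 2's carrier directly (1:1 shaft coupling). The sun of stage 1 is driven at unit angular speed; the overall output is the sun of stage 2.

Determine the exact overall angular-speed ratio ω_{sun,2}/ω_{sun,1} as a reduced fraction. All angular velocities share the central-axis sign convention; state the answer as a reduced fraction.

Stage 1: N_ring = 20 + 2·12 = 44
Stage 1: 20(ω_s−ω_c) = −44(ω_r−ω_c),  ω_r=0, ω_s=1
Stage 1: 20(1−ω_c) = −44(0−ω_c)  ⇒  64ω_c = 20  ⇒  ω_c = 5/16
  ⇒ ω_c¹/ω_s¹ = 5/16
Stage 2: N_ring = 30 + 2·16 = 62
Stage 2: 30(ω_s−ω_c) = −62(ω_r−ω_c),  ω_r=0, ω_c=1
Stage 2: ω_s = 1 − (62/30)(0−1) = 46/15
  ⇒ ω_s²/ω_c² = 46/15
Coupling ω_c² = ω_c¹ ⇒ overall = 5/16 × 46/15 = 23/24

23/24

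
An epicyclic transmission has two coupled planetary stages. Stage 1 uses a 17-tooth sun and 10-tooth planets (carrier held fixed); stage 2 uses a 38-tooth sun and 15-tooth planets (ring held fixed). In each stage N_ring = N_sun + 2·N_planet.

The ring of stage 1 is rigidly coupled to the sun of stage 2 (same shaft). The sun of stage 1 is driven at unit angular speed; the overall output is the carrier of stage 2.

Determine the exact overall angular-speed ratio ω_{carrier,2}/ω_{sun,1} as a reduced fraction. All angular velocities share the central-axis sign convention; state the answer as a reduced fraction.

-323/1961

Stage 1: N_ring = 17 + 2·10 = 37
Stage 1: 17(ω_s−ω_c) = −37(ω_r−ω_c),  ω_c=0, ω_s=1
Stage 1: ω_r = 0 − (17/37)(1−0) = -17/37
  ⇒ ω_r¹/ω_s¹ = -17/37
Stage 2: N_ring = 38 + 2·15 = 68
Stage 2: 38(ω_s−ω_c) = −68(ω_r−ω_c),  ω_r=0, ω_s=1
Stage 2: 38(1−ω_c) = −68(0−ω_c)  ⇒  106ω_c = 38  ⇒  ω_c = 19/53
  ⇒ ω_c²/ω_s² = 19/53
Coupling ω_s² = ω_r¹ ⇒ overall = -17/37 × 19/53 = -323/1961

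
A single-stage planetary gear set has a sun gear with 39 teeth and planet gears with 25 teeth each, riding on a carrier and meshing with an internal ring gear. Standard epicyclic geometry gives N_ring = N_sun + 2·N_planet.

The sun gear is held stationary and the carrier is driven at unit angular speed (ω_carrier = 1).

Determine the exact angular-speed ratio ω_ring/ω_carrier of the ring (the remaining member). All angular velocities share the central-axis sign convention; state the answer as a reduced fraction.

N_ring = 39 + 2·25 = 89
39(ω_s−ω_c) = −89(ω_r−ω_c),  ω_s=0, ω_c=1
ω_r = 1 − (39/89)(0−1) = 128/89
ω_r/ω_c = 128/89

128/89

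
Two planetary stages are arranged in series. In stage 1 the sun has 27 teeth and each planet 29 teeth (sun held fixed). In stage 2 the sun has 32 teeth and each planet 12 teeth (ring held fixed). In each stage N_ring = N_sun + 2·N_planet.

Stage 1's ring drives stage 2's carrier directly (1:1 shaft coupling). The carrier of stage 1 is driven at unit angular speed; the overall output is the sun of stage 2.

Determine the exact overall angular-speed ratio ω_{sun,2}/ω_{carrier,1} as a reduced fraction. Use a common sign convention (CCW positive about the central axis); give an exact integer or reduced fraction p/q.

308/85

Stage 1: N_ring = 27 + 2·29 = 85
Stage 1: 27(ω_s−ω_c) = −85(ω_r−ω_c),  ω_s=0, ω_c=1
Stage 1: ω_r = 1 − (27/85)(0−1) = 112/85
  ⇒ ω_r¹/ω_c¹ = 112/85
Stage 2: N_ring = 32 + 2·12 = 56
Stage 2: 32(ω_s−ω_c) = −56(ω_r−ω_c),  ω_r=0, ω_c=1
Stage 2: ω_s = 1 − (56/32)(0−1) = 11/4
  ⇒ ω_s²/ω_c² = 11/4
Coupling ω_c² = ω_r¹ ⇒ overall = 112/85 × 11/4 = 308/85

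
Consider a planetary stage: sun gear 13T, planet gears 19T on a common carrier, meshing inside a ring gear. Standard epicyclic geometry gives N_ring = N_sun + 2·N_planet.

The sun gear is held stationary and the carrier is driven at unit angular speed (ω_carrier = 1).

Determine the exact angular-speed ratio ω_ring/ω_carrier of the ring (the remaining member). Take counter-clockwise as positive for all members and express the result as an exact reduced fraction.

N_ring = 13 + 2·19 = 51
13(ω_s−ω_c) = −51(ω_r−ω_c),  ω_s=0, ω_c=1
ω_r = 1 − (13/51)(0−1) = 64/51
ω_r/ω_c = 64/51

64/51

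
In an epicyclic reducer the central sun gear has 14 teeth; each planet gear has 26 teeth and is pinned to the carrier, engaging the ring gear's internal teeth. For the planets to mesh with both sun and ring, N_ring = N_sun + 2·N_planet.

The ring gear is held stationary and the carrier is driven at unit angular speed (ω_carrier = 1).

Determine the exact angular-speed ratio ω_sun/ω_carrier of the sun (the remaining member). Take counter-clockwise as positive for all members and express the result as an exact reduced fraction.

40/7

N_ring = 14 + 2·26 = 66
14(ω_s−ω_c) = −66(ω_r−ω_c),  ω_r=0, ω_c=1
ω_s = 1 − (66/14)(0−1) = 40/7
ω_s/ω_c = 40/7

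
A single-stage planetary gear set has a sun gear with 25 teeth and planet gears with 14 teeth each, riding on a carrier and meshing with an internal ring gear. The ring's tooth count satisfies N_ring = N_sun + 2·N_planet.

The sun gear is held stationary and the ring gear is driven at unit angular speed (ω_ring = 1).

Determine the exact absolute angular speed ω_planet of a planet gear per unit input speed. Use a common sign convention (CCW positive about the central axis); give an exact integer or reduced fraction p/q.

N_ring = 25 + 2·14 = 53
25(ω_s−ω_c) = −53(ω_r−ω_c),  ω_s=0, ω_r=1
25(0−ω_c) = −53(1−ω_c)  ⇒  78ω_c = 53  ⇒  ω_c = 53/78
sun–planet: 25·(0−53/78) = −14·(ω_p−ω_c)  ⇒  ω_p−ω_c = −(25/14)·(-53/78) = 1325/1092
ω_p = 53/78 + 1325/1092 = 53/28

53/28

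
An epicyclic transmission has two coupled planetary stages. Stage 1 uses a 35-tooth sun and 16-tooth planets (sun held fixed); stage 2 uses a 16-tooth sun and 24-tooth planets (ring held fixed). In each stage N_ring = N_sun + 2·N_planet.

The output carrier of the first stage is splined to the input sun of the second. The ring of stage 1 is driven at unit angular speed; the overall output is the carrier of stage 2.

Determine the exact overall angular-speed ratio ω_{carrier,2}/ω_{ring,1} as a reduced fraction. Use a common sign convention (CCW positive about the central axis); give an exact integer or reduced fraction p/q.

Stage 1: N_ring = 35 + 2·16 = 67
Stage 1: 35(ω_s−ω_c) = −67(ω_r−ω_c),  ω_s=0, ω_r=1
Stage 1: 35(0−ω_c) = −67(1−ω_c)  ⇒  102ω_c = 67  ⇒  ω_c = 67/102
  ⇒ ω_c¹/ω_r¹ = 67/102
Stage 2: N_ring = 16 + 2·24 = 64
Stage 2: 16(ω_s−ω_c) = −64(ω_r−ω_c),  ω_r=0, ω_s=1
Stage 2: 16(1−ω_c) = −64(0−ω_c)  ⇒  80ω_c = 16  ⇒  ω_c = 1/5
  ⇒ ω_c²/ω_s² = 1/5
Coupling ω_s² = ω_c¹ ⇒ overall = 67/102 × 1/5 = 67/510

67/510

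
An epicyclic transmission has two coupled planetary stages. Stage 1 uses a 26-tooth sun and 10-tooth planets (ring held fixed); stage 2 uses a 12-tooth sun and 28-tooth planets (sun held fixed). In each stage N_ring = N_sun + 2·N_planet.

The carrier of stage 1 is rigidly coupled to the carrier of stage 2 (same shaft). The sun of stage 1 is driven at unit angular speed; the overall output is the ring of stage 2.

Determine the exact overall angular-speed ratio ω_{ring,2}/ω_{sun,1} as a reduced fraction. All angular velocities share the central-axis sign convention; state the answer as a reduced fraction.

65/153

Stage 1: N_ring = 26 + 2·10 = 46
Stage 1: 26(ω_s−ω_c) = −46(ω_r−ω_c),  ω_r=0, ω_s=1
Stage 1: 26(1−ω_c) = −46(0−ω_c)  ⇒  72ω_c = 26  ⇒  ω_c = 13/36
  ⇒ ω_c¹/ω_s¹ = 13/36
Stage 2: N_ring = 12 + 2·28 = 68
Stage 2: 12(ω_s−ω_c) = −68(ω_r−ω_c),  ω_s=0, ω_c=1
Stage 2: ω_r = 1 − (12/68)(0−1) = 20/17
  ⇒ ω_r²/ω_c² = 20/17
Coupling ω_c² = ω_c¹ ⇒ overall = 13/36 × 20/17 = 65/153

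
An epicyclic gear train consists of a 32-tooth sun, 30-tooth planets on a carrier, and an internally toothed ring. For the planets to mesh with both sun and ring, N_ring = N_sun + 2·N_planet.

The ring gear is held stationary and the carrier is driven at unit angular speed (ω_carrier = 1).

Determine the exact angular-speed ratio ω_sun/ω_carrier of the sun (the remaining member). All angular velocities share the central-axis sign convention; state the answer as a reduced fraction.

N_ring = 32 + 2·30 = 92
32(ω_s−ω_c) = −92(ω_r−ω_c),  ω_r=0, ω_c=1
ω_s = 1 − (92/32)(0−1) = 31/8
ω_s/ω_c = 31/8

31/8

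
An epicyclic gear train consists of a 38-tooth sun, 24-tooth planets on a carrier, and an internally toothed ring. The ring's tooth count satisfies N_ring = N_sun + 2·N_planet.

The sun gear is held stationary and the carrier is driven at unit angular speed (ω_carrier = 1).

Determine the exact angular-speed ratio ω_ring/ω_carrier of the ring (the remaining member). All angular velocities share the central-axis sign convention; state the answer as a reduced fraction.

62/43

N_ring = 38 + 2·24 = 86
38(ω_s−ω_c) = −86(ω_r−ω_c),  ω_s=0, ω_c=1
ω_r = 1 − (38/86)(0−1) = 62/43
ω_r/ω_c = 62/43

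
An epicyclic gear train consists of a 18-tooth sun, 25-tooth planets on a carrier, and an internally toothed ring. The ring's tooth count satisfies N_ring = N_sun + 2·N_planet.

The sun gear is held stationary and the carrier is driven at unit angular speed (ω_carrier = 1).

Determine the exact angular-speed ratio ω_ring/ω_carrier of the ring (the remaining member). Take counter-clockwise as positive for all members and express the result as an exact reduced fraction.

43/34

N_ring = 18 + 2·25 = 68
18(ω_s−ω_c) = −68(ω_r−ω_c),  ω_s=0, ω_c=1
ω_r = 1 − (18/68)(0−1) = 43/34
ω_r/ω_c = 43/34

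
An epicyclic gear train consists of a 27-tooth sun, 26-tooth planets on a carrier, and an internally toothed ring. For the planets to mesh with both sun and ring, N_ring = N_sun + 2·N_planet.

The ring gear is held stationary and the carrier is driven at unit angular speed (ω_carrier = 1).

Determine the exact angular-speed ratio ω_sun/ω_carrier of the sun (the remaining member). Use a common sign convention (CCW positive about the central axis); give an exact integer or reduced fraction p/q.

N_ring = 27 + 2·26 = 79
27(ω_s−ω_c) = −79(ω_r−ω_c),  ω_r=0, ω_c=1
ω_s = 1 − (79/27)(0−1) = 106/27
ω_s/ω_c = 106/27

106/27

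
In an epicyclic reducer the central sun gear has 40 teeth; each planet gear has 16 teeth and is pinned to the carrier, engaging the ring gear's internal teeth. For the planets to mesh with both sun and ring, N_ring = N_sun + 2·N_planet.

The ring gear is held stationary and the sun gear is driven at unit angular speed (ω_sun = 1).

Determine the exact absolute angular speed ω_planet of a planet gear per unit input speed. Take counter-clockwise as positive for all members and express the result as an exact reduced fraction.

-5/4

N_ring = 40 + 2·16 = 72
40(ω_s−ω_c) = −72(ω_r−ω_c),  ω_r=0, ω_s=1
40(1−ω_c) = −72(0−ω_c)  ⇒  112ω_c = 40  ⇒  ω_c = 5/14
sun–planet: 40·(1−5/14) = −16·(ω_p−ω_c)  ⇒  ω_p−ω_c = −(40/16)·(9/14) = -45/28
ω_p = 5/14 − 45/28 = -5/4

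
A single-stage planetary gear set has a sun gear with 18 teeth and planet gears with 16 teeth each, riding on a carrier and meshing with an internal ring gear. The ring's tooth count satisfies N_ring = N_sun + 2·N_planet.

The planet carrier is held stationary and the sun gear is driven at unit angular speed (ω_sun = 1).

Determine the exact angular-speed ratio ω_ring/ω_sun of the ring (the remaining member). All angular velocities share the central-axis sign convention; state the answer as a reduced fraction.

N_ring = 18 + 2·16 = 50
18(ω_s−ω_c) = −50(ω_r−ω_c),  ω_c=0, ω_s=1
ω_r = 0 − (18/50)(1−0) = -9/25
ω_r/ω_s = -9/25

-9/25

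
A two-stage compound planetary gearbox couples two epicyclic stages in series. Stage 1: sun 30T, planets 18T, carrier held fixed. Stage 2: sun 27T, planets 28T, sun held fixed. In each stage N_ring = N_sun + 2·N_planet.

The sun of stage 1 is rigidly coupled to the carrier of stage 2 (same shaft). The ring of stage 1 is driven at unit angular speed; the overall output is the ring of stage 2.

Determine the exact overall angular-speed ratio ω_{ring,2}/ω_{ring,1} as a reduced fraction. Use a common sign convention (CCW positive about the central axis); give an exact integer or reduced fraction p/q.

Stage 1: N_ring = 30 + 2·18 = 66
Stage 1: 30(ω_s−ω_c) = −66(ω_r−ω_c),  ω_c=0, ω_r=1
Stage 1: ω_s = 0 − (66/30)(1−0) = -11/5
  ⇒ ω_s¹/ω_r¹ = -11/5
Stage 2: N_ring = 27 + 2·28 = 83
Stage 2: 27(ω_s−ω_c) = −83(ω_r−ω_c),  ω_s=0, ω_c=1
Stage 2: ω_r = 1 − (27/83)(0−1) = 110/83
  ⇒ ω_r²/ω_c² = 110/83
Coupling ω_c² = ω_s¹ ⇒ overall = -11/5 × 110/83 = -242/83

-242/83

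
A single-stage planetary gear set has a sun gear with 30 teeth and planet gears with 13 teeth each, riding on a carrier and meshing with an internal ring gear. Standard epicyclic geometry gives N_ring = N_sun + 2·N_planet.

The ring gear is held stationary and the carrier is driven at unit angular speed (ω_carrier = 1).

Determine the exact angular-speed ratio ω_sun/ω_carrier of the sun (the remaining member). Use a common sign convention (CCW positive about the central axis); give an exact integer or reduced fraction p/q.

N_ring = 30 + 2·13 = 56
30(ω_s−ω_c) = −56(ω_r−ω_c),  ω_r=0, ω_c=1
ω_s = 1 − (56/30)(0−1) = 43/15
ω_s/ω_c = 43/15

43/15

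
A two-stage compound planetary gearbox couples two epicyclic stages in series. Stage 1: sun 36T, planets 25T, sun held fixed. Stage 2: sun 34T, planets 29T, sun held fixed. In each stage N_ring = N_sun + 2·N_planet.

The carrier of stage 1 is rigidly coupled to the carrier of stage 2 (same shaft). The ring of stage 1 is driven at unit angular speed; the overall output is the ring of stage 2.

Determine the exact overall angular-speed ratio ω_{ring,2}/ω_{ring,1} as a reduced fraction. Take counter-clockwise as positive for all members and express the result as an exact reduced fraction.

Stage 1: N_ring = 36 + 2·25 = 86
Stage 1: 36(ω_s−ω_c) = −86(ω_r−ω_c),  ω_s=0, ω_r=1
Stage 1: 36(0−ω_c) = −86(1−ω_c)  ⇒  122ω_c = 86  ⇒  ω_c = 43/61
  ⇒ ω_c¹/ω_r¹ = 43/61
Stage 2: N_ring = 34 + 2·29 = 92
Stage 2: 34(ω_s−ω_c) = −92(ω_r−ω_c),  ω_s=0, ω_c=1
Stage 2: ω_r = 1 − (34/92)(0−1) = 63/46
  ⇒ ω_r²/ω_c² = 63/46
Coupling ω_c² = ω_c¹ ⇒ overall = 43/61 × 63/46 = 2709/2806

2709/2806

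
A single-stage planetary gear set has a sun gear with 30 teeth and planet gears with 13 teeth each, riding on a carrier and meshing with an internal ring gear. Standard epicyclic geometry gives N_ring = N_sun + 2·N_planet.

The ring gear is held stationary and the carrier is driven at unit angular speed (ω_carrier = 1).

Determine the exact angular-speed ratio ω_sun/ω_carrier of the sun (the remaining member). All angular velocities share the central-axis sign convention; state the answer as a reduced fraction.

N_ring = 30 + 2·13 = 56
30(ω_s−ω_c) = −56(ω_r−ω_c),  ω_r=0, ω_c=1
ω_s = 1 − (56/30)(0−1) = 43/15
ω_s/ω_c = 43/15

43/15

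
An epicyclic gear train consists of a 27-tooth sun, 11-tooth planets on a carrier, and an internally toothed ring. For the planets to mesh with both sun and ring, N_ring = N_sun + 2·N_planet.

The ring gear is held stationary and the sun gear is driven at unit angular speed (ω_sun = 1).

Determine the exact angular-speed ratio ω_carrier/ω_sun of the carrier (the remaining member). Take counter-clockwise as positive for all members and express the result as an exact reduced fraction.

27/76

N_ring = 27 + 2·11 = 49
27(ω_s−ω_c) = −49(ω_r−ω_c),  ω_r=0, ω_s=1
27(1−ω_c) = −49(0−ω_c)  ⇒  76ω_c = 27  ⇒  ω_c = 27/76
ω_c/ω_s = 27/76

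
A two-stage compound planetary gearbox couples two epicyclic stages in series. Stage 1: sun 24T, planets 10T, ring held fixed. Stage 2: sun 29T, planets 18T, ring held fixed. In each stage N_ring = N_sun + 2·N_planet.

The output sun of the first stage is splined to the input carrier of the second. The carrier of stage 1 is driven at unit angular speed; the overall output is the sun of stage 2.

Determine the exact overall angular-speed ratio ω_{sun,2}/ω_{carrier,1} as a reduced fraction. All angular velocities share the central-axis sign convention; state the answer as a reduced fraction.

Stage 1: N_ring = 24 + 2·10 = 44
Stage 1: 24(ω_s−ω_c) = −44(ω_r−ω_c),  ω_r=0, ω_c=1
Stage 1: ω_s = 1 − (44/24)(0−1) = 17/6
  ⇒ ω_s¹/ω_c¹ = 17/6
Stage 2: N_ring = 29 + 2·18 = 65
Stage 2: 29(ω_s−ω_c) = −65(ω_r−ω_c),  ω_r=0, ω_c=1
Stage 2: ω_s = 1 − (65/29)(0−1) = 94/29
  ⇒ ω_s²/ω_c² = 94/29
Coupling ω_c² = ω_s¹ ⇒ overall = 17/6 × 94/29 = 799/87

799/87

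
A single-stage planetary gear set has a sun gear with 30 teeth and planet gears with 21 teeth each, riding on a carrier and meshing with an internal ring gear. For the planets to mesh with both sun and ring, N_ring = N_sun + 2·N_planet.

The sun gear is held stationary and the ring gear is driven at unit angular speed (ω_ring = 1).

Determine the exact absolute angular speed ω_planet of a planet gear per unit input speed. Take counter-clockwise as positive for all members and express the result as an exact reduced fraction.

N_ring = 30 + 2·21 = 72
30(ω_s−ω_c) = −72(ω_r−ω_c),  ω_s=0, ω_r=1
30(0−ω_c) = −72(1−ω_c)  ⇒  102ω_c = 72  ⇒  ω_c = 12/17
sun–planet: 30·(0−12/17) = −21·(ω_p−ω_c)  ⇒  ω_p−ω_c = −(30/21)·(-12/17) = 120/119
ω_p = 12/17 + 120/119 = 12/7

12/7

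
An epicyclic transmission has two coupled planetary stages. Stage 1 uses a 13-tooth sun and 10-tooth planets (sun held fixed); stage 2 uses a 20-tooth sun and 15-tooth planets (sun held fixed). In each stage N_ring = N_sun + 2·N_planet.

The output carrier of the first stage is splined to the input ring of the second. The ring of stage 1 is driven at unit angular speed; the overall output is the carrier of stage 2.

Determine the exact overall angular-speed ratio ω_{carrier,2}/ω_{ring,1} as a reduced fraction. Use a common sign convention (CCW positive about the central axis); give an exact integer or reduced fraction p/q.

Stage 1: N_ring = 13 + 2·10 = 33
Stage 1: 13(ω_s−ω_c) = −33(ω_r−ω_c),  ω_s=0, ω_r=1
Stage 1: 13(0−ω_c) = −33(1−ω_c)  ⇒  46ω_c = 33  ⇒  ω_c = 33/46
  ⇒ ω_c¹/ω_r¹ = 33/46
Stage 2: N_ring = 20 + 2·15 = 50
Stage 2: 20(ω_s−ω_c) = −50(ω_r−ω_c),  ω_s=0, ω_r=1
Stage 2: 20(0−ω_c) = −50(1−ω_c)  ⇒  70ω_c = 50  ⇒  ω_c = 5/7
  ⇒ ω_c²/ω_r² = 5/7
Coupling ω_r² = ω_c¹ ⇒ overall = 33/46 × 5/7 = 165/322

165/322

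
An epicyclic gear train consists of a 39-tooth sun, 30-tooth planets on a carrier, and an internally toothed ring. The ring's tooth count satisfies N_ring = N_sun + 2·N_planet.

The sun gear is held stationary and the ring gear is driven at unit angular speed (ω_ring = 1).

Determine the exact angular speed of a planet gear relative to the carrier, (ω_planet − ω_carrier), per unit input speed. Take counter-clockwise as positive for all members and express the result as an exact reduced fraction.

429/460

N_ring = 39 + 2·30 = 99
39(ω_s−ω_c) = −99(ω_r−ω_c),  ω_s=0, ω_r=1
39(0−ω_c) = −99(1−ω_c)  ⇒  138ω_c = 99  ⇒  ω_c = 33/46
sun–planet: 39·(0−33/46) = −30·(ω_p−ω_c)  ⇒  ω_p−ω_c = −(39/30)·(-33/46) = 429/460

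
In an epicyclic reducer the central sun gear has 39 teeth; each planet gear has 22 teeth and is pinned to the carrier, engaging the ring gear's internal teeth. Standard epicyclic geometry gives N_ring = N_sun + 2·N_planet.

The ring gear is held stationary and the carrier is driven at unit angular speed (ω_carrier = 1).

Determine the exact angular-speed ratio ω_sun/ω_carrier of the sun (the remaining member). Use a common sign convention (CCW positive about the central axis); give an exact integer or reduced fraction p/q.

N_ring = 39 + 2·22 = 83
39(ω_s−ω_c) = −83(ω_r−ω_c),  ω_r=0, ω_c=1
ω_s = 1 − (83/39)(0−1) = 122/39
ω_s/ω_c = 122/39

122/39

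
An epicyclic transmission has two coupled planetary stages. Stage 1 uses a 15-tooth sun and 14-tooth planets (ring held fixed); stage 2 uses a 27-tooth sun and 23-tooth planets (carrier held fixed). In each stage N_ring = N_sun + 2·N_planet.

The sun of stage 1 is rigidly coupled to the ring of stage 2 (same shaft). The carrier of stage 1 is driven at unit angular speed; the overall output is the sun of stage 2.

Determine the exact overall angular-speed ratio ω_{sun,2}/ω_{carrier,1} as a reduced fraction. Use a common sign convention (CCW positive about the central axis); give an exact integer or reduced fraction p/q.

-4234/405

Stage 1: N_ring = 15 + 2·14 = 43
Stage 1: 15(ω_s−ω_c) = −43(ω_r−ω_c),  ω_r=0, ω_c=1
Stage 1: ω_s = 1 − (43/15)(0−1) = 58/15
  ⇒ ω_s¹/ω_c¹ = 58/15
Stage 2: N_ring = 27 + 2·23 = 73
Stage 2: 27(ω_s−ω_c) = −73(ω_r−ω_c),  ω_c=0, ω_r=1
Stage 2: ω_s = 0 − (73/27)(1−0) = -73/27
  ⇒ ω_s²/ω_r² = -73/27
Coupling ω_r² = ω_s¹ ⇒ overall = 58/15 × -73/27 = -4234/405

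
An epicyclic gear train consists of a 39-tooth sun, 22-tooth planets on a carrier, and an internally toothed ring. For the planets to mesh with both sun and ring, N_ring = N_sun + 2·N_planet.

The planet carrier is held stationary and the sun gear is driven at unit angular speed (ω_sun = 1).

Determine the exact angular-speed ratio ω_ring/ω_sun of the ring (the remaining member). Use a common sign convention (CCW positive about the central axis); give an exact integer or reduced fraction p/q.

N_ring = 39 + 2·22 = 83
39(ω_s−ω_c) = −83(ω_r−ω_c),  ω_c=0, ω_s=1
ω_r = 0 − (39/83)(1−0) = -39/83
ω_r/ω_s = -39/83

-39/83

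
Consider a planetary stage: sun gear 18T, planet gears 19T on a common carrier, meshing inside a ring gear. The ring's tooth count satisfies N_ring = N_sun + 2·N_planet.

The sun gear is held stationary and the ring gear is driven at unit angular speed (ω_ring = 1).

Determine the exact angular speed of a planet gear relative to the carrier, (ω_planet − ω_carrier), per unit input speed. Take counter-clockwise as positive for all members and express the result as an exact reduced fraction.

504/703

N_ring = 18 + 2·19 = 56
18(ω_s−ω_c) = −56(ω_r−ω_c),  ω_s=0, ω_r=1
18(0−ω_c) = −56(1−ω_c)  ⇒  74ω_c = 56  ⇒  ω_c = 28/37
sun–planet: 18·(0−28/37) = −19·(ω_p−ω_c)  ⇒  ω_p−ω_c = −(18/19)·(-28/37) = 504/703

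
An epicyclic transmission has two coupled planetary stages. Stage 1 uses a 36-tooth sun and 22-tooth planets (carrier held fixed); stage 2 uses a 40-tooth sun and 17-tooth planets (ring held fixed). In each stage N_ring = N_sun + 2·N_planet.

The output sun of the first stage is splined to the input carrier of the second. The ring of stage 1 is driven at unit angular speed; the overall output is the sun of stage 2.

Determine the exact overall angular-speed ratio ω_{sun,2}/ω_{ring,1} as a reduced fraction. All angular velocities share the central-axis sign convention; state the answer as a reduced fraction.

-19/3

Stage 1: N_ring = 36 + 2·22 = 80
Stage 1: 36(ω_s−ω_c) = −80(ω_r−ω_c),  ω_c=0, ω_r=1
Stage 1: ω_s = 0 − (80/36)(1−0) = -20/9
  ⇒ ω_s¹/ω_r¹ = -20/9
Stage 2: N_ring = 40 + 2·17 = 74
Stage 2: 40(ω_s−ω_c) = −74(ω_r−ω_c),  ω_r=0, ω_c=1
Stage 2: ω_s = 1 − (74/40)(0−1) = 57/20
  ⇒ ω_s²/ω_c² = 57/20
Coupling ω_c² = ω_s¹ ⇒ overall = -20/9 × 57/20 = -19/3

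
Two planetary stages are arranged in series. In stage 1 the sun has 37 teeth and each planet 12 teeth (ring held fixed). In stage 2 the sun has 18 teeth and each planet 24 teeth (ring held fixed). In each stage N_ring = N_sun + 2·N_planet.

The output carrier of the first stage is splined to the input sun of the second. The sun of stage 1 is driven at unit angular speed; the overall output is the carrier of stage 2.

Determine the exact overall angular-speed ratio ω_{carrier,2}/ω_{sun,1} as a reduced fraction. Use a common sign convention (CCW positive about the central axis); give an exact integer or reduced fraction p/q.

Stage 1: N_ring = 37 + 2·12 = 61
Stage 1: 37(ω_s−ω_c) = −61(ω_r−ω_c),  ω_r=0, ω_s=1
Stage 1: 37(1−ω_c) = −61(0−ω_c)  ⇒  98ω_c = 37  ⇒  ω_c = 37/98
  ⇒ ω_c¹/ω_s¹ = 37/98
Stage 2: N_ring = 18 + 2·24 = 66
Stage 2: 18(ω_s−ω_c) = −66(ω_r−ω_c),  ω_r=0, ω_s=1
Stage 2: 18(1−ω_c) = −66(0−ω_c)  ⇒  84ω_c = 18  ⇒  ω_c = 3/14
  ⇒ ω_c²/ω_s² = 3/14
Coupling ω_s² = ω_c¹ ⇒ overall = 37/98 × 3/14 = 111/1372

111/1372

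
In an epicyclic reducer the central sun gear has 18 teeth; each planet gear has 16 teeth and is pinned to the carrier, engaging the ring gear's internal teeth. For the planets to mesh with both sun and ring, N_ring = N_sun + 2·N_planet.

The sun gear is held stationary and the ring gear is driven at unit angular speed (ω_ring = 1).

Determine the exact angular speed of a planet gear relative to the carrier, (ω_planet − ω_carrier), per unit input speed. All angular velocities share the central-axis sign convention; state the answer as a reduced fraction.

N_ring = 18 + 2·16 = 50
18(ω_s−ω_c) = −50(ω_r−ω_c),  ω_s=0, ω_r=1
18(0−ω_c) = −50(1−ω_c)  ⇒  68ω_c = 50  ⇒  ω_c = 25/34
sun–planet: 18·(0−25/34) = −16·(ω_p−ω_c)  ⇒  ω_p−ω_c = −(18/16)·(-25/34) = 225/272

225/272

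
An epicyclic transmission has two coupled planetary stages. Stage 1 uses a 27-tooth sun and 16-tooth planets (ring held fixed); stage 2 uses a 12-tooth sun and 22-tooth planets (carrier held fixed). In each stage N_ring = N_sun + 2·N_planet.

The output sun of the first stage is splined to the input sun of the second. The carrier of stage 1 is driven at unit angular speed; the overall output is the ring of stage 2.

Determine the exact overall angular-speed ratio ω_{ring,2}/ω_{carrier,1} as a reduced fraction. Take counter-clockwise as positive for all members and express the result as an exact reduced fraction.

-43/63

Stage 1: N_ring = 27 + 2·16 = 59
Stage 1: 27(ω_s−ω_c) = −59(ω_r−ω_c),  ω_r=0, ω_c=1
Stage 1: ω_s = 1 − (59/27)(0−1) = 86/27
  ⇒ ω_s¹/ω_c¹ = 86/27
Stage 2: N_ring = 12 + 2·22 = 56
Stage 2: 12(ω_s−ω_c) = −56(ω_r−ω_c),  ω_c=0, ω_s=1
Stage 2: ω_r = 0 − (12/56)(1−0) = -3/14
  ⇒ ω_r²/ω_s² = -3/14
Coupling ω_s² = ω_s¹ ⇒ overall = 86/27 × -3/14 = -43/63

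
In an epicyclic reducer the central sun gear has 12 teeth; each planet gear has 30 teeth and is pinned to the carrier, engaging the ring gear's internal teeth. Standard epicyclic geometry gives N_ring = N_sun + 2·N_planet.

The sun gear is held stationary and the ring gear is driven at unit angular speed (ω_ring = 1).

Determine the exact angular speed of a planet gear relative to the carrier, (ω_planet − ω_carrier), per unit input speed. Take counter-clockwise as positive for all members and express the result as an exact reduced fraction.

N_ring = 12 + 2·30 = 72
12(ω_s−ω_c) = −72(ω_r−ω_c),  ω_s=0, ω_r=1
12(0−ω_c) = −72(1−ω_c)  ⇒  84ω_c = 72  ⇒  ω_c = 6/7
sun–planet: 12·(0−6/7) = −30·(ω_p−ω_c)  ⇒  ω_p−ω_c = −(12/30)·(-6/7) = 12/35

12/35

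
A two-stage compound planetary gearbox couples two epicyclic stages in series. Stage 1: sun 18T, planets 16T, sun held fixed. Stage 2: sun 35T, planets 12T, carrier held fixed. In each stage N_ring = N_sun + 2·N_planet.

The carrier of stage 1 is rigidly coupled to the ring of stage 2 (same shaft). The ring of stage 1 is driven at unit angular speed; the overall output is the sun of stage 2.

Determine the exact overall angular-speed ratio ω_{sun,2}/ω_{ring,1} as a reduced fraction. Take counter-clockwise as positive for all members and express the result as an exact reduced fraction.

Stage 1: N_ring = 18 + 2·16 = 50
Stage 1: 18(ω_s−ω_c) = −50(ω_r−ω_c),  ω_s=0, ω_r=1
Stage 1: 18(0−ω_c) = −50(1−ω_c)  ⇒  68ω_c = 50  ⇒  ω_c = 25/34
  ⇒ ω_c¹/ω_r¹ = 25/34
Stage 2: N_ring = 35 + 2·12 = 59
Stage 2: 35(ω_s−ω_c) = −59(ω_r−ω_c),  ω_c=0, ω_r=1
Stage 2: ω_s = 0 − (59/35)(1−0) = -59/35
  ⇒ ω_s²/ω_r² = -59/35
Coupling ω_r² = ω_c¹ ⇒ overall = 25/34 × -59/35 = -295/238

-295/238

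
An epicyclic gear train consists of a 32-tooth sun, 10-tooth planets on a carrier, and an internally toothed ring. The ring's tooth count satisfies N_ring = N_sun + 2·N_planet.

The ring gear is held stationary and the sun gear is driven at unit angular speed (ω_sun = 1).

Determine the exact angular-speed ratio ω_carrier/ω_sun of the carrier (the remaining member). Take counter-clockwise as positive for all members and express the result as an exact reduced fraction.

N_ring = 32 + 2·10 = 52
32(ω_s−ω_c) = −52(ω_r−ω_c),  ω_r=0, ω_s=1
32(1−ω_c) = −52(0−ω_c)  ⇒  84ω_c = 32  ⇒  ω_c = 8/21
ω_c/ω_s = 8/21

8/21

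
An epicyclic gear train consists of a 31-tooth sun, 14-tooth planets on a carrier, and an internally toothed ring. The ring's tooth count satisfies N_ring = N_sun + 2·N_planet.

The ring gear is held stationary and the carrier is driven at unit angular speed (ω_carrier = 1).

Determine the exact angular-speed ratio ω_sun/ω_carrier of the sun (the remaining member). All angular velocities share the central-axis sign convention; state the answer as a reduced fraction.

N_ring = 31 + 2·14 = 59
31(ω_s−ω_c) = −59(ω_r−ω_c),  ω_r=0, ω_c=1
ω_s = 1 − (59/31)(0−1) = 90/31
ω_s/ω_c = 90/31

90/31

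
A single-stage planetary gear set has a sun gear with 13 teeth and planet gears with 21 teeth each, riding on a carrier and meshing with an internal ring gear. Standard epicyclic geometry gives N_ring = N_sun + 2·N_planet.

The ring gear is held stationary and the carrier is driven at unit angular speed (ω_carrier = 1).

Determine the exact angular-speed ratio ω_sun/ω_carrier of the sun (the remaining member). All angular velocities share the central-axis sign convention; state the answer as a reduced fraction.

N_ring = 13 + 2·21 = 55
13(ω_s−ω_c) = −55(ω_r−ω_c),  ω_r=0, ω_c=1
ω_s = 1 − (55/13)(0−1) = 68/13
ω_s/ω_c = 68/13

68/13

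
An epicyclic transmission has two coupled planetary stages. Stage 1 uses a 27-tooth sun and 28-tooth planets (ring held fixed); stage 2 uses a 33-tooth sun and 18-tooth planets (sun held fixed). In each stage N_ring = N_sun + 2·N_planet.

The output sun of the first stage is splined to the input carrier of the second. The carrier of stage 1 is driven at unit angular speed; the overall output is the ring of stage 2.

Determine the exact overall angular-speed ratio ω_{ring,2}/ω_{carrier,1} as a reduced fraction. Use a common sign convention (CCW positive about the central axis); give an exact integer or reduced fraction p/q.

3740/621

Stage 1: N_ring = 27 + 2·28 = 83
Stage 1: 27(ω_s−ω_c) = −83(ω_r−ω_c),  ω_r=0, ω_c=1
Stage 1: ω_s = 1 − (83/27)(0−1) = 110/27
  ⇒ ω_s¹/ω_c¹ = 110/27
Stage 2: N_ring = 33 + 2·18 = 69
Stage 2: 33(ω_s−ω_c) = −69(ω_r−ω_c),  ω_s=0, ω_c=1
Stage 2: ω_r = 1 − (33/69)(0−1) = 34/23
  ⇒ ω_r²/ω_c² = 34/23
Coupling ω_c² = ω_s¹ ⇒ overall = 110/27 × 34/23 = 3740/621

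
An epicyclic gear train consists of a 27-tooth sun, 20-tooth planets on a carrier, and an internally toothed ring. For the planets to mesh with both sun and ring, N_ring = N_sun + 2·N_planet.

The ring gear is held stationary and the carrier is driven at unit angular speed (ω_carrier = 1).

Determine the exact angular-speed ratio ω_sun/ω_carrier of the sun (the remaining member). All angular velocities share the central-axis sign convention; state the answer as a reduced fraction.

94/27

N_ring = 27 + 2·20 = 67
27(ω_s−ω_c) = −67(ω_r−ω_c),  ω_r=0, ω_c=1
ω_s = 1 − (67/27)(0−1) = 94/27
ω_s/ω_c = 94/27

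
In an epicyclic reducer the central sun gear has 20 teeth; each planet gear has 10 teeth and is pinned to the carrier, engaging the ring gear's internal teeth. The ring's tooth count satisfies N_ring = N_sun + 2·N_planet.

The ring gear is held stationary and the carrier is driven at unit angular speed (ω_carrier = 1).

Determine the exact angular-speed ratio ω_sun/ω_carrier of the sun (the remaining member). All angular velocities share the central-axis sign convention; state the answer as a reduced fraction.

3

N_ring = 20 + 2·10 = 40
20(ω_s−ω_c) = −40(ω_r−ω_c),  ω_r=0, ω_c=1
ω_s = 1 − (40/20)(0−1) = 3
ω_s/ω_c = 3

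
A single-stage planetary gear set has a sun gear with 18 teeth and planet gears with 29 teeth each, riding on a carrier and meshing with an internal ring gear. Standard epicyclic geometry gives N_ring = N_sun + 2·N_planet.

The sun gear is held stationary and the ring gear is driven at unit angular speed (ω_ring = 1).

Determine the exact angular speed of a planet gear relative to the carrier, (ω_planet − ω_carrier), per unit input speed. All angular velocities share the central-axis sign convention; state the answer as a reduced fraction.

684/1363

N_ring = 18 + 2·29 = 76
18(ω_s−ω_c) = −76(ω_r−ω_c),  ω_s=0, ω_r=1
18(0−ω_c) = −76(1−ω_c)  ⇒  94ω_c = 76  ⇒  ω_c = 38/47
sun–planet: 18·(0−38/47) = −29·(ω_p−ω_c)  ⇒  ω_p−ω_c = −(18/29)·(-38/47) = 684/1363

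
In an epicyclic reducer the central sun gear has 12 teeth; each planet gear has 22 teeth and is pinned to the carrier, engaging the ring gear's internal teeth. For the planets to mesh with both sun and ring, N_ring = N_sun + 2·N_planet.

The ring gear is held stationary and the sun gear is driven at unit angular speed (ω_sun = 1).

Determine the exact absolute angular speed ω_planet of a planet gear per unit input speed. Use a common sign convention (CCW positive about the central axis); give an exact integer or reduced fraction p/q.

-3/11

N_ring = 12 + 2·22 = 56
12(ω_s−ω_c) = −56(ω_r−ω_c),  ω_r=0, ω_s=1
12(1−ω_c) = −56(0−ω_c)  ⇒  68ω_c = 12  ⇒  ω_c = 3/17
sun–planet: 12·(1−3/17) = −22·(ω_p−ω_c)  ⇒  ω_p−ω_c = −(12/22)·(14/17) = -84/187
ω_p = 3/17 − 84/187 = -3/11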